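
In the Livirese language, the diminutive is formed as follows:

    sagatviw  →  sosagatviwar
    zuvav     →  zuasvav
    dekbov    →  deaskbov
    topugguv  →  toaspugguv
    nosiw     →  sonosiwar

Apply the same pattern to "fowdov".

foaswdov

dekbov and nosiw both have 2 vowels yet inflect differently (deaskbov, sonosiwar), so the number of vowels is not what conditions the rule; the final letter is.
"fowdov" ends in -v. The stems ending in -v (dekbov → deaskbov, topugguv → toaspugguv, zuvav → zuasvav) insert -as- after the first vowel.
The other pattern: stems ending in -w add so- … -ar around the stem.
So fowdov → foaswdov.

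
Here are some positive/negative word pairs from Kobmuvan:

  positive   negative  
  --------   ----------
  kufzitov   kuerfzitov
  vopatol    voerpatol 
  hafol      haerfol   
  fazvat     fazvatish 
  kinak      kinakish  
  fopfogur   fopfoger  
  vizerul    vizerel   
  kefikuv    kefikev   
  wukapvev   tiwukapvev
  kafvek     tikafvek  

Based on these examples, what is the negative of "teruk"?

terek

"teruk" has last vowel 'u'. The stems whose last vowel is 'u' (fopfogur → fopfoger, vizerul → vizerel, kefikuv → kefikev) change the last vowel to 'e'.
The other patterns: stems whose last vowel is 'o' insert -er- after the first vowel; stems whose last vowel is 'a' add -ish; stems whose last vowel is 'e' add the prefix ti-.
So teruk → terek.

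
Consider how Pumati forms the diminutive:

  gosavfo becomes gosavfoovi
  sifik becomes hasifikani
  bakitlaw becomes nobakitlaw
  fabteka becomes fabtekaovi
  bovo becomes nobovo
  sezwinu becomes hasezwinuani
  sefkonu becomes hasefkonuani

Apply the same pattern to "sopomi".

hasopomiani

bovo and gosavfo both end in -o yet inflect differently (nobovo, gosavfoovi), so the final letter is not what conditions the rule; the first letter is.
"sopomi" begins with s-. The stems beginning with s- (sefkonu → hasefkonuani, sezwinu → hasezwinuani, sifik → hasifikani) add ha- … -ani around the stem.
The other patterns: stems beginning with b- add the prefix no-; stems beginning with f- or g- add -ovi.
So sopomi → hasopomiani.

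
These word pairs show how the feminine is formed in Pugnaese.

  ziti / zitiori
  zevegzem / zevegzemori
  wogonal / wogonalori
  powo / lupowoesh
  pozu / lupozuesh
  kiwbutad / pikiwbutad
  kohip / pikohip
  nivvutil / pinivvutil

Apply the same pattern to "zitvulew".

zitvulewori

"zitvulew" begins with z-. The stems beginning with z- (ziti → zitiori, zevegzem → zevegzemori) add -ori.
The other patterns: stems beginning with p- add lu- … -esh around the stem; stems beginning with k- or n- add the prefix pi-.
So zitvulew → zitvulewori.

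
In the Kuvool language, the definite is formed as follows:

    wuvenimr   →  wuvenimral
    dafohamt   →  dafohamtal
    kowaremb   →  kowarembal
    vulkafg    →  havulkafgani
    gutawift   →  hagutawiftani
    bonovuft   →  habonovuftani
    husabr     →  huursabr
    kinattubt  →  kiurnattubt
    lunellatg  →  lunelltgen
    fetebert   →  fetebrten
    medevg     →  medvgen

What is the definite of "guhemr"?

guhemral

dafohamt and gutawift both end in -t yet inflect differently (dafohamtal, hagutawiftani), so the final letter is not what conditions the rule; the second-to-last letter is.
"guhemr" has second-to-last letter 'm'. The stems whose second-to-last letter is 'm' (wuvenimr → wuvenimral, dafohamt → dafohamtal, kowaremb → kowarembal) add -al.
So guhemr → guhemral.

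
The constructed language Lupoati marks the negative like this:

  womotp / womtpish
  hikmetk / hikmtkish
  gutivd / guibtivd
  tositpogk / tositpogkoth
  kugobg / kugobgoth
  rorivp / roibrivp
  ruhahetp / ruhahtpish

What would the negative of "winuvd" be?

wiibnuvd

rorivp and ruhahetp both end in -p yet inflect differently (roibrivp, ruhahtpish), so the final letter is not what conditions the rule; the second-to-last letter is.
"winuvd" has second-to-last letter 'v'. The stems whose second-to-last letter is 'v' (gutivd → guibtivd, rorivp → roibrivp) insert -ib- after the first vowel.
The other patterns: stems whose second-to-last letter is 't' delete the last vowel and add -ish; stems whose second-to-last letter is 'b' or 'g' add -oth.
So winuvd → wiibnuvd.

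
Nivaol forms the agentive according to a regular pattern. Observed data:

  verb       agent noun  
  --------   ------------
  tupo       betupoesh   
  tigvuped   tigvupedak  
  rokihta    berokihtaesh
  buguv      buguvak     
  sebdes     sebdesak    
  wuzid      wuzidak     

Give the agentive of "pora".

tigvuped and tupo both begin with t- yet inflect differently (tigvupedak, betupoesh), so the first letter is not what conditions the rule; whether the stem ends in a vowel or a consonant is.
"pora" ends in a vowel. The stems ending in a vowel (tupo → betupoesh, rokihta → berokihtaesh) add be- … -esh around the stem.
The other pattern: stems ending in a consonant add -ak.
So pora → beporaesh.

beporaesh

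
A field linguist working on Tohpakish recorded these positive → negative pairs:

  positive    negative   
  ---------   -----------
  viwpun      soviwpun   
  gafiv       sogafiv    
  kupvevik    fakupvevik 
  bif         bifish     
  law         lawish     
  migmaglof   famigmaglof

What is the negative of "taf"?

"taf" has 1 vowel. The stems with 1 vowel (law → lawish, bif → bifish) add -ish.
The other patterns: stems with 2 vowels add the prefix so-; stems with 3 vowels add the prefix fa-.
So taf → tafish.

tafish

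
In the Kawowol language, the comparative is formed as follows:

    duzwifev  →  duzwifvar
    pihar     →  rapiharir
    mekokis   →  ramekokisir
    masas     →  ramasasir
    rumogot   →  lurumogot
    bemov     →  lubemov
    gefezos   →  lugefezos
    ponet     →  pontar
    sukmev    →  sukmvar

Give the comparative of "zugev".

zugvar

ponet and rumogot both end in -t yet inflect differently (pontar, lurumogot), so the final letter is not what conditions the rule; the last vowel is.
"zugev" has last vowel 'e'. The stems whose last vowel is 'e' (sukmev → sukmvar, duzwifev → duzwifvar, ponet → pontar) delete the last vowel and add -ar.
The other patterns: stems whose last vowel is 'o' add the prefix lu-; stems whose last vowel is 'a' or 'i' add ra- … -ir around the stem.
So zugev → zugvar.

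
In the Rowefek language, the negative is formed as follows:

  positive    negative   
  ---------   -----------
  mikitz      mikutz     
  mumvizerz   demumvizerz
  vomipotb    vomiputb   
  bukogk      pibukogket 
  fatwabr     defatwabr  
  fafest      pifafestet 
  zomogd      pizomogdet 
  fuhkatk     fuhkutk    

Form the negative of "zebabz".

dezebabz

bukogk and fuhkatk both end in -k yet inflect differently (pibukogket, fuhkutk), so the final letter is not what conditions the rule; the second-to-last letter is.
"zebabz" has second-to-last letter 'b'. The one such stem in the data (fatwabr → defatwabr) adds the prefix de-, so the same rule applies.
So zebabz → dezebabz.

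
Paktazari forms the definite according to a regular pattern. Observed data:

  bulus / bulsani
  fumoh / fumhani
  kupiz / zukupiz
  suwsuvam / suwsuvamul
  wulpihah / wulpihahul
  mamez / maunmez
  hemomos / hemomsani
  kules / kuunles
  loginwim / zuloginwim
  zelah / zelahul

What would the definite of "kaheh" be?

"kaheh" has last vowel 'e'. The stems whose last vowel is 'e' (mamez → maunmez, kules → kuunles) insert -un- after the first vowel.
The other patterns: stems whose last vowel is 'i' add the prefix zu-; stems whose last vowel is 'a' add -ul; stems whose last vowel is 'o' or 'u' delete the last vowel and add -ani.
So kaheh → kaunheh.

kaunheh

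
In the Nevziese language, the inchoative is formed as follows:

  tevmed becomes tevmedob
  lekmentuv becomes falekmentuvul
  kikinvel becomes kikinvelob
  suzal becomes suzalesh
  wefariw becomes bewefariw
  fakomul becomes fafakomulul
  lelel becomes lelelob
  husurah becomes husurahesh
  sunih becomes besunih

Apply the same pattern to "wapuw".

fawapuwul

husurah and sunih both end in -h yet inflect differently (husurahesh, besunih), so the final letter is not what conditions the rule; the last vowel is.
"wapuw" has last vowel 'u'. The stems whose last vowel is 'u' (fakomul → fafakomulul, lekmentuv → falekmentuvul) add fa- … -ul around the stem.
So wapuw → fawapuwul.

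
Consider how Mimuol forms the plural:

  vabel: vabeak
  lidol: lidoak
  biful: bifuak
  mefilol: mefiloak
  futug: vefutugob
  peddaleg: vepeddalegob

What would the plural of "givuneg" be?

vegivunegob

biful and futug both have last vowel 'u' yet inflect differently (bifuak, vefutugob), so the last vowel is not what conditions the rule; the final letter is.
"givuneg" ends in -g. The stems ending in -g (futug → vefutugob, peddaleg → vepeddalegob) add ve- … -ob around the stem.
The other pattern: stems ending in -l drop the final letter and add -ak.
So givuneg → vegivunegob.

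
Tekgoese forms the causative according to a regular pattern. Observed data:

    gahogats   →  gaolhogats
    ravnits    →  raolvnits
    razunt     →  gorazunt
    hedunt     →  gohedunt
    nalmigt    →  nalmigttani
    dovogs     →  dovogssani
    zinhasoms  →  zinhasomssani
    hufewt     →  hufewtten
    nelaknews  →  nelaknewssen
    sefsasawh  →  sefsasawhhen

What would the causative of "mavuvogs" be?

mavuvogssani

razunt and nalmigt both end in -t yet inflect differently (gorazunt, nalmigttani), so the final letter is not what conditions the rule; the second-to-last letter is.
"mavuvogs" has second-to-last letter 'g'. The stems whose second-to-last letter is 'g' (nalmigt → nalmigttani, dovogs → dovogssani) double the final consonant and add -ani.
The other patterns: stems whose second-to-last letter is 't' insert -ol- after the first vowel; stems whose second-to-last letter is 'n' add the prefix go-; stems whose second-to-last letter is 'w' double the final consonant and add -en.
So mavuvogs → mavuvogssani.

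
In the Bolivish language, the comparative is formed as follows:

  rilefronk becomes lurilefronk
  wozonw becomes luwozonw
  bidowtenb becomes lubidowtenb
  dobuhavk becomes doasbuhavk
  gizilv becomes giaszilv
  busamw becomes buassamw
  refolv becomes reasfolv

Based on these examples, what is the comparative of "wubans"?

wozonw and busamw both end in -w yet inflect differently (luwozonw, buassamw), so the final letter is not what conditions the rule; the second-to-last letter is.
"wubans" has second-to-last letter 'n'. The stems whose second-to-last letter is 'n' (rilefronk → lurilefronk, wozonw → luwozonw, bidowtenb → lubidowtenb) add the prefix lu-.
So wubans → luwubans.

luwubans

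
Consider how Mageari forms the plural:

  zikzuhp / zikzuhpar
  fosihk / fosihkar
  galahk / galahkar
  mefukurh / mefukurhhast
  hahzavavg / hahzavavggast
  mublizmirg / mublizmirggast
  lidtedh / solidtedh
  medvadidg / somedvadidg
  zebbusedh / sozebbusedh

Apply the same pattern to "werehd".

mefukurh and lidtedh both end in -h yet inflect differently (mefukurhhast, solidtedh), so the final letter is not what conditions the rule; the second-to-last letter is.
"werehd" has second-to-last letter 'h'. The stems whose second-to-last letter is 'h' (zikzuhp → zikzuhpar, fosihk → fosihkar, galahk → galahkar) add -ar.
So werehd → werehdar.

werehdar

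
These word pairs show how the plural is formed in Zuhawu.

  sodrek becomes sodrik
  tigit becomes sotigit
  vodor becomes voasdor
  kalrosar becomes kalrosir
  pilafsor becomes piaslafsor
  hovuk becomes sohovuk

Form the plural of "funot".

fuasnot

hovuk and sodrek both end in -k yet inflect differently (sohovuk, sodrik), so the final letter is not what conditions the rule; the last vowel is.
"funot" has last vowel 'o'. The stems whose last vowel is 'o' (pilafsor → piaslafsor, vodor → voasdor) insert -as- after the first vowel.
The other patterns: stems whose last vowel is 'i' or 'u' add the prefix so-; stems whose last vowel is 'a' or 'e' change the last vowel to 'i'.
So funot → fuasnot.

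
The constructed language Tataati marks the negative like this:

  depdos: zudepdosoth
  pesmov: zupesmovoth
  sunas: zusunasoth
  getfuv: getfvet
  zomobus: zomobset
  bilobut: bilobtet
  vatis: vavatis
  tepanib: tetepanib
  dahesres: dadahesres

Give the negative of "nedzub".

pesmov and getfuv both end in -v yet inflect differently (zupesmovoth, getfvet), so the final letter is not what conditions the rule; the last vowel is.
"nedzub" has last vowel 'u'. The stems whose last vowel is 'u' (getfuv → getfvet, zomobus → zomobset, bilobut → bilobtet) delete the last vowel and add -et.
So nedzub → nedzbet.

nedzbet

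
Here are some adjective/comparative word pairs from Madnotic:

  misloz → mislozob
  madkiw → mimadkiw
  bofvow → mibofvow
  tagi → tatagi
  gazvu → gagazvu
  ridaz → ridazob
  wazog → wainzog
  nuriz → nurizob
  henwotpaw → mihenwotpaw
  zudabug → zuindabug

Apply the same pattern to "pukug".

"pukug" ends in -g. The stems ending in -g (wazog → wainzog, zudabug → zuindabug) insert -in- after the first vowel.
So pukug → puinkug.

puinkug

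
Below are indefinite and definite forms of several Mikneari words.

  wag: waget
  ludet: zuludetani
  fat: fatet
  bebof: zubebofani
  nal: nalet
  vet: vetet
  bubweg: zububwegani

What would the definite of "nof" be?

nofet

bubweg and wag both end in -g yet inflect differently (zububwegani, waget), so the final letter is not what conditions the rule; the number of vowels is.
"nof" has 1 vowel. The stems with 1 vowel (nal → nalet, wag → waget, vet → vetet) add -et.
The other pattern: stems with 2 vowels add zu- … -ani around the stem.
So nof → nofet.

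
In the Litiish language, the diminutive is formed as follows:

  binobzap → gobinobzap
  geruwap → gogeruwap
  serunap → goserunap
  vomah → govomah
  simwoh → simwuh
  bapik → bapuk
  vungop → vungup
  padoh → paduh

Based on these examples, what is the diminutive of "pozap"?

vomah and simwoh both end in -h yet inflect differently (govomah, simwuh), so the final letter is not what conditions the rule; the last vowel is.
"pozap" has last vowel 'a'. The stems whose last vowel is 'a' (binobzap → gobinobzap, geruwap → gogeruwap, serunap → goserunap) add the prefix go-.
The other pattern: stems whose last vowel is 'i' or 'o' change the last vowel to 'u'.
So pozap → gopozap.

gopozap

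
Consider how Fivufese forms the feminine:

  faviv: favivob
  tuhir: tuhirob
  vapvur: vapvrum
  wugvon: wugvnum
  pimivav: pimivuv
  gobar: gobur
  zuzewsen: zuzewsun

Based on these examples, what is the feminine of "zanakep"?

zanakup

tuhir and vapvur both end in -r yet inflect differently (tuhirob, vapvrum), so the final letter is not what conditions the rule; the last vowel is.
"zanakep" has last vowel 'e'. The one such stem in the data (zuzewsen → zuzewsun) changes the last vowel to 'u' (as do pimivav, gobar), so the same rule applies.
The other patterns: stems whose last vowel is 'i' add -ob; stems whose last vowel is 'o' or 'u' delete the last vowel and add -um.
So zanakep → zanakup.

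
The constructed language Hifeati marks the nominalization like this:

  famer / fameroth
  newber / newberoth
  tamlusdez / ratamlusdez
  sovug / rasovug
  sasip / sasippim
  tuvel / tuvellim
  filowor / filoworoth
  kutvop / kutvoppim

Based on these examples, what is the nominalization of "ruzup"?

filowor and kutvop both have last vowel 'o' yet inflect differently (filoworoth, kutvoppim), so the last vowel is not what conditions the rule; the final letter is.
"ruzup" ends in -p. The stems ending in -p (sasip → sasippim, kutvop → kutvoppim) double the final consonant and add -im.
The other patterns: stems ending in -r add -oth; stems ending in -g or -z add the prefix ra-.
So ruzup → ruzuppim.

ruzuppim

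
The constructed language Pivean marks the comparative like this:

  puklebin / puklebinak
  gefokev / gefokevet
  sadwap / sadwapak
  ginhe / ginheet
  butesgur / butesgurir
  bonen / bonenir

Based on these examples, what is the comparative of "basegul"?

bonen and puklebin both end in -n yet inflect differently (bonenir, puklebinak), so the final letter is not what conditions the rule; the first letter is.
"basegul" begins with b-. The stems beginning with b- (bonen → bonenir, butesgur → butesgurir) add -ir.
So basegul → basegulir.

basegulir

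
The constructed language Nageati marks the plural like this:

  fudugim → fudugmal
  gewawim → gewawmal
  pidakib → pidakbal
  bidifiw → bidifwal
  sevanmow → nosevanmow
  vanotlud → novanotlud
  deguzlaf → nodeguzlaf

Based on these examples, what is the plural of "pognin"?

pognnal

bidifiw and sevanmow both end in -w yet inflect differently (bidifwal, nosevanmow), so the final letter is not what conditions the rule; the last vowel is.
"pognin" has last vowel 'i'. The stems whose last vowel is 'i' (fudugim → fudugmal, gewawim → gewawmal, pidakib → pidakbal) delete the last vowel and add -al.
The other pattern: stems whose last vowel is 'a', 'o' or 'u' add the prefix no-.
So pognin → pognnal.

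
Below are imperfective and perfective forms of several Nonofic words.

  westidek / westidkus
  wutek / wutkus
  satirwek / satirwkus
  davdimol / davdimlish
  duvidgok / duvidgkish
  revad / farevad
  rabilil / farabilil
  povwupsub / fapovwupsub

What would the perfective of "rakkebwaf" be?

farakkebwaf

"rakkebwaf" has last vowel 'a'. The one such stem in the data (revad → farevad) adds the prefix fa-, so the same rule applies.
The other patterns: stems whose last vowel is 'e' delete the last vowel and add -us; stems whose last vowel is 'o' delete the last vowel and add -ish.
So rakkebwaf → farakkebwaf.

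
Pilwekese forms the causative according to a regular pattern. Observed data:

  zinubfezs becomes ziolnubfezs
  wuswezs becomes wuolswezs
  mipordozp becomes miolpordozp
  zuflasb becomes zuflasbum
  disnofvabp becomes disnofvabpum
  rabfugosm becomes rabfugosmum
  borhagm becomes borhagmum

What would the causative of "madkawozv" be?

maoldkawozv

"madkawozv" has second-to-last letter 'z'. The stems whose second-to-last letter is 'z' (zinubfezs → ziolnubfezs, wuswezs → wuolswezs, mipordozp → miolpordozp) insert -ol- after the first vowel.
The other pattern: stems whose second-to-last letter is 'b', 'g' or 's' add -um.
So madkawozv → maoldkawozv.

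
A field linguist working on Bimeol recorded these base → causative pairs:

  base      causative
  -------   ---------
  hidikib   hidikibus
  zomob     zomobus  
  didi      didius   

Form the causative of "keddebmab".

Every pair shown (hidikib → hidikibus, zomob → zomobus, didi → didius) follows the same rule: add -us.
So keddebmab → keddebmabus.

keddebmabus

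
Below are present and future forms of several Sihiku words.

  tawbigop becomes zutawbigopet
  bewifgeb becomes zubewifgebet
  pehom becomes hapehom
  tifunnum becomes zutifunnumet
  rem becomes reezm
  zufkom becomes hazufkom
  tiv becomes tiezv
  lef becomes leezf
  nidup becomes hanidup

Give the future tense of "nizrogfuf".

rem and zufkom both end in -m yet inflect differently (reezm, hazufkom), so the final letter is not what conditions the rule; the number of vowels is.
"nizrogfuf" has 3 vowels. The stems with 3 vowels (tawbigop → zutawbigopet, bewifgeb → zubewifgebet, tifunnum → zutifunnumet) add zu- … -et around the stem.
The other patterns: stems with 1 vowel insert -ez- after the first vowel; stems with 2 vowels add the prefix ha-.
So nizrogfuf → zunizrogfufet.

zunizrogfufet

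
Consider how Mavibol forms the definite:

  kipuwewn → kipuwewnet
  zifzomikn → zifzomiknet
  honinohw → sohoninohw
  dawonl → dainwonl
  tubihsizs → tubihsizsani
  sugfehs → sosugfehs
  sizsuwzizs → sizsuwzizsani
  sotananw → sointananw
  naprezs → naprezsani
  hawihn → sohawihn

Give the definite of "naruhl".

sonaruhl

naprezs and sugfehs both end in -s yet inflect differently (naprezsani, sosugfehs), so the final letter is not what conditions the rule; the second-to-last letter is.
"naruhl" has second-to-last letter 'h'. The stems whose second-to-last letter is 'h' (honinohw → sohoninohw, sugfehs → sosugfehs, hawihn → sohawihn) add the prefix so-.
The other patterns: stems whose second-to-last letter is 'z' add -ani; stems whose second-to-last letter is 'n' insert -in- after the first vowel; stems whose second-to-last letter is 'k' or 'w' add -et.
So naruhl → sonaruhl.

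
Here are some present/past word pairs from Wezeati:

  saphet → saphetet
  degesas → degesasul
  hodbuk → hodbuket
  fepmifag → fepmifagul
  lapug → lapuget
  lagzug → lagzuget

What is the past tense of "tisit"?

lagzug and fepmifag both end in -g yet inflect differently (lagzuget, fepmifagul), so the final letter is not what conditions the rule; the number of vowels is.
"tisit" has 2 vowels. The stems with 2 vowels (lagzug → lagzuget, saphet → saphetet, lapug → lapuget) add -et.
The other pattern: stems with 3 vowels add -ul.
So tisit → tisitet.

tisitet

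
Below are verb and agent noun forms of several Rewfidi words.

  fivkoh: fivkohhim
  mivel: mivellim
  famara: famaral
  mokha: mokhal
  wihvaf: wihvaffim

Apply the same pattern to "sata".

"sata" ends in a vowel. The stems ending in a vowel (mokha → mokhal, famara → famaral) drop the final letter and add -al.
So sata → satal.

satal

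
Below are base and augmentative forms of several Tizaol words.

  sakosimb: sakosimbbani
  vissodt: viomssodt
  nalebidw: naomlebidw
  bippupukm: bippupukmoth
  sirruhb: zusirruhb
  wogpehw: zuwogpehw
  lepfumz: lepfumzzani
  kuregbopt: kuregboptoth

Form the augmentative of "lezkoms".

sakosimb and sirruhb both end in -b yet inflect differently (sakosimbbani, zusirruhb), so the final letter is not what conditions the rule; the second-to-last letter is.
"lezkoms" has second-to-last letter 'm'. The stems whose second-to-last letter is 'm' (lepfumz → lepfumzzani, sakosimb → sakosimbbani) double the final consonant and add -ani.
So lezkoms → lezkomssani.

lezkomssani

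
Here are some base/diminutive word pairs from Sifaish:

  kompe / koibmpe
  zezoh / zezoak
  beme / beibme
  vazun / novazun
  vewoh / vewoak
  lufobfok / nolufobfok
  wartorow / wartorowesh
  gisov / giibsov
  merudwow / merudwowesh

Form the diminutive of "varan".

"varan" ends in -n. The one such stem in the data (vazun → novazun) adds the prefix no-, so the same rule applies.
The other patterns: stems ending in -h drop the final letter and add -ak; stems ending in -w add -esh; stems ending in -e or -v insert -ib- after the first vowel.
So varan → novaran.

novaran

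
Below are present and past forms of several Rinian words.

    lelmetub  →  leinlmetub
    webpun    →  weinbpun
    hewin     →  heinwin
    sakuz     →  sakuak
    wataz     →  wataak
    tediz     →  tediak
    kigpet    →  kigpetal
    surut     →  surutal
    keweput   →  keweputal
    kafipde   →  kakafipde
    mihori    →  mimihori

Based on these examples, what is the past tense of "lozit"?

"lozit" ends in -t. The stems ending in -t (kigpet → kigpetal, surut → surutal, keweput → keweputal) add -al.
The other patterns: stems ending in -b or -n insert -in- after the first vowel; stems ending in -z drop the final letter and add -ak; stems ending in -e or -i repeat the first consonant+vowel as a prefix.
So lozit → lozital.

lozital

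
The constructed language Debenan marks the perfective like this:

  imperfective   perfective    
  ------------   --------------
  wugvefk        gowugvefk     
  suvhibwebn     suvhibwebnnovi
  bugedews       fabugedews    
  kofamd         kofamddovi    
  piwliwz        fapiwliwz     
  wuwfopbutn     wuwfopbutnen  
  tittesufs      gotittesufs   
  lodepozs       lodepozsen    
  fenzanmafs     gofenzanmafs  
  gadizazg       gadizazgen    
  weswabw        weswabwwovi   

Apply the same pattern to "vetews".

bugedews and tittesufs both end in -s yet inflect differently (fabugedews, gotittesufs), so the final letter is not what conditions the rule; the second-to-last letter is.
"vetews" has second-to-last letter 'w'. The stems whose second-to-last letter is 'w' (bugedews → fabugedews, piwliwz → fapiwliwz) add the prefix fa-.
So vetews → favetews.

favetews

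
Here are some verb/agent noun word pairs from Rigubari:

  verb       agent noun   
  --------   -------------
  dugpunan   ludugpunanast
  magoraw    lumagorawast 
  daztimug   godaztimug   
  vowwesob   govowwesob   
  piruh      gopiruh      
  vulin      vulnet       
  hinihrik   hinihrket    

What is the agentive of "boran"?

luboranast

"boran" has last vowel 'a'. The stems whose last vowel is 'a' (dugpunan → ludugpunanast, magoraw → lumagorawast) add lu- … -ast around the stem.
So boran → luboranast.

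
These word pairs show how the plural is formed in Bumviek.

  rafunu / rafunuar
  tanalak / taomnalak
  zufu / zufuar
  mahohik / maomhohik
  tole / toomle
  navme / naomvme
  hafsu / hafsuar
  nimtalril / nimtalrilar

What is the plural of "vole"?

voomle

"vole" ends in -e. The stems ending in -e (tole → toomle, navme → naomvme) insert -om- after the first vowel.
The other pattern: stems ending in -l or -u add -ar.
So vole → voomle.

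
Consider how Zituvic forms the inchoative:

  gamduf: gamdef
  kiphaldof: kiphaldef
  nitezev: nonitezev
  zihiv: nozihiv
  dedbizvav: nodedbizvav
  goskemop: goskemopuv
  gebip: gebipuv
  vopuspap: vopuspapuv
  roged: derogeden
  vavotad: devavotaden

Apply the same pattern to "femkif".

femkef

kiphaldof and goskemop both have last vowel 'o' yet inflect differently (kiphaldef, goskemopuv), so the last vowel is not what conditions the rule; the final letter is.
"femkif" ends in -f. The stems ending in -f (gamduf → gamdef, kiphaldof → kiphaldef) change the last vowel to 'e'.
So femkif → femkef.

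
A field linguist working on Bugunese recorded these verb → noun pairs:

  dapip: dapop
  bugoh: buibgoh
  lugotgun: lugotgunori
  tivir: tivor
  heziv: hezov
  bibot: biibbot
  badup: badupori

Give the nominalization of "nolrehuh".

nolrehuhori

badup and dapip both end in -p yet inflect differently (badupori, dapop), so the final letter is not what conditions the rule; the last vowel is.
"nolrehuh" has last vowel 'u'. The stems whose last vowel is 'u' (lugotgun → lugotgunori, badup → badupori) add -ori.
So nolrehuh → nolrehuhori.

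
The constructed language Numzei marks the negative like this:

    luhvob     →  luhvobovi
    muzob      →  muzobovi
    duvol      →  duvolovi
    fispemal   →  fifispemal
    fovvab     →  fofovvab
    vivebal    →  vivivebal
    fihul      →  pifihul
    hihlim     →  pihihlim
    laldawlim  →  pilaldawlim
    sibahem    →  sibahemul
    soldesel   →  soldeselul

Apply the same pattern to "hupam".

"hupam" has last vowel 'a'. The stems whose last vowel is 'a' (fispemal → fifispemal, fovvab → fofovvab, vivebal → vivivebal) repeat the first consonant+vowel as a prefix.
So hupam → huhupam.

huhupam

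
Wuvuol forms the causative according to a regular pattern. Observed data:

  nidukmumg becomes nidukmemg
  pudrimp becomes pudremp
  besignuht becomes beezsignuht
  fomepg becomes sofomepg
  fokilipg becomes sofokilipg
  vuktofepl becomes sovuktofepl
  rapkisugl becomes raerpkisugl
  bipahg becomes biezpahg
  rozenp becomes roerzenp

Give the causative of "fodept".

sofodept

fomepg and nidukmumg both end in -g yet inflect differently (sofomepg, nidukmemg), so the final letter is not what conditions the rule; the second-to-last letter is.
"fodept" has second-to-last letter 'p'. The stems whose second-to-last letter is 'p' (vuktofepl → sovuktofepl, fomepg → sofomepg, fokilipg → sofokilipg) add the prefix so-.
The other patterns: stems whose second-to-last letter is 'm' change the last vowel to 'e'; stems whose second-to-last letter is 'h' insert -ez- after the first vowel; stems whose second-to-last letter is 'g' or 'n' insert -er- after the first vowel.
So fodept → sofodept.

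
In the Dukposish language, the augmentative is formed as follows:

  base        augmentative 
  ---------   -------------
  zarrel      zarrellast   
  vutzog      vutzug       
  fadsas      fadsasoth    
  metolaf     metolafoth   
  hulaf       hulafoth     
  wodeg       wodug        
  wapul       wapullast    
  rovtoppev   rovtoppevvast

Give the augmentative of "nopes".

nopesoth

zarrel and wodeg both have last vowel 'e' yet inflect differently (zarrellast, wodug), so the last vowel is not what conditions the rule; the final letter is.
"nopes" ends in -s. The one such stem in the data (fadsas → fadsasoth) adds -oth, so the same rule applies.
The other patterns: stems ending in -l or -v double the final consonant and add -ast; stems ending in -g change the last vowel to 'u'.
So nopes → nopesoth.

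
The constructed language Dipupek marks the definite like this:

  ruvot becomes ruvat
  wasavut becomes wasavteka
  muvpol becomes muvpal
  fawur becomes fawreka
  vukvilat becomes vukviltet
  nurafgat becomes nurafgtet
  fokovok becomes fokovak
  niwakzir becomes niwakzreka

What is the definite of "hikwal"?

ruvot and nurafgat both end in -t yet inflect differently (ruvat, nurafgtet), so the final letter is not what conditions the rule; the last vowel is.
"hikwal" has last vowel 'a'. The stems whose last vowel is 'a' (nurafgat → nurafgtet, vukvilat → vukviltet) delete the last vowel and add -et.
So hikwal → hikwlet.

hikwlet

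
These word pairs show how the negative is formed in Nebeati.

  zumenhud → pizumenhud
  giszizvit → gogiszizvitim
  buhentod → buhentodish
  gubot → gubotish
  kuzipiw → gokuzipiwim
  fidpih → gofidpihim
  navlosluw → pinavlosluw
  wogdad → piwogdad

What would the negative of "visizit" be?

govisizitim

kuzipiw and navlosluw both end in -w yet inflect differently (gokuzipiwim, pinavlosluw), so the final letter is not what conditions the rule; the last vowel is.
"visizit" has last vowel 'i'. The stems whose last vowel is 'i' (giszizvit → gogiszizvitim, fidpih → gofidpihim, kuzipiw → gokuzipiwim) add go- … -im around the stem.
So visizit → govisizitim.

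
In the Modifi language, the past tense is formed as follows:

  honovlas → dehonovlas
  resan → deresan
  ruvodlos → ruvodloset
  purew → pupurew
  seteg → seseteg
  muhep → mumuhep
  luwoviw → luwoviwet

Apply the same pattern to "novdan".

purew and luwoviw both end in -w yet inflect differently (pupurew, luwoviwet), so the final letter is not what conditions the rule; the last vowel is.
"novdan" has last vowel 'a'. The stems whose last vowel is 'a' (honovlas → dehonovlas, resan → deresan) add the prefix de-.
So novdan → denovdan.

denovdan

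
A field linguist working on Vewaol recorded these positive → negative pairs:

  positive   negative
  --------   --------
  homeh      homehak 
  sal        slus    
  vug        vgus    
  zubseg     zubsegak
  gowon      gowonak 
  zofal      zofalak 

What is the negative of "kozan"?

"kozan" has 2 vowels. The stems with 2 vowels (zofal → zofalak, zubseg → zubsegak, gowon → gowonak) add -ak.
The other pattern: stems with 1 vowel delete the last vowel and add -us.
So kozan → kozanak.

kozanak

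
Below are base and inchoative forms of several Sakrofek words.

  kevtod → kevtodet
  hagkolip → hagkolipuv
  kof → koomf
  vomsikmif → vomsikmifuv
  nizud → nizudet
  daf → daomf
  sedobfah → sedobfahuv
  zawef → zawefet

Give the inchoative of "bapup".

kof and zawef both end in -f yet inflect differently (koomf, zawefet), so the final letter is not what conditions the rule; the number of vowels is.
"bapup" has 2 vowels. The stems with 2 vowels (kevtod → kevtodet, nizud → nizudet, zawef → zawefet) add -et.
So bapup → bapupet.

bapupet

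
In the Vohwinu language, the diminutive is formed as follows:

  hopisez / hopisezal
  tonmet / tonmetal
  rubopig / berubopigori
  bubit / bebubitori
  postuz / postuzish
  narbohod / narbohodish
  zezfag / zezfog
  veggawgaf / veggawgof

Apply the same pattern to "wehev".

tonmet and bubit both end in -t yet inflect differently (tonmetal, bebubitori), so the final letter is not what conditions the rule; the last vowel is.
"wehev" has last vowel 'e'. The stems whose last vowel is 'e' (hopisez → hopisezal, tonmet → tonmetal) add -al.
The other patterns: stems whose last vowel is 'i' add be- … -ori around the stem; stems whose last vowel is 'o' or 'u' add -ish; stems whose last vowel is 'a' change the last vowel to 'o'.
So wehev → weheval.

weheval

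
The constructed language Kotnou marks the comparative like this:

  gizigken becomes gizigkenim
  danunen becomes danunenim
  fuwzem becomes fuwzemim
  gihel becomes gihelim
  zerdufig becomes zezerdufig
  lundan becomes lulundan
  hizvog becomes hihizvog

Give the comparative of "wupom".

wuwupom

"wupom" has last vowel 'o'. The one such stem in the data (hizvog → hihizvog) repeats the first consonant+vowel as a prefix (as do zerdufig, lundan), so the same rule applies.
So wupom → wuwupom.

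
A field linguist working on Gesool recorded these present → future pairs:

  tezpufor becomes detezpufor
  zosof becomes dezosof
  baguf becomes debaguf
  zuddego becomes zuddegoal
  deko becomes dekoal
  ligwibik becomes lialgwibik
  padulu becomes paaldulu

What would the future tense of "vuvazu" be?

tezpufor and zuddego both have last vowel 'o' yet inflect differently (detezpufor, zuddegoal), so the last vowel is not what conditions the rule; the final letter is.
"vuvazu" ends in -u. The one such stem in the data (padulu → paaldulu) inserts -al- after the first vowel (as does ligwibik), so the same rule applies.
So vuvazu → vualvazu.

vualvazu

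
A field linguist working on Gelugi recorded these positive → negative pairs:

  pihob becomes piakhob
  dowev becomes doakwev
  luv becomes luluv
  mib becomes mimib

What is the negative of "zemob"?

zeakmob

dowev and luv both end in -v yet inflect differently (doakwev, luluv), so the final letter is not what conditions the rule; the number of vowels is.
"zemob" has 2 vowels. The stems with 2 vowels (pihob → piakhob, dowev → doakwev) insert -ak- after the first vowel.
So zemob → zeakmob.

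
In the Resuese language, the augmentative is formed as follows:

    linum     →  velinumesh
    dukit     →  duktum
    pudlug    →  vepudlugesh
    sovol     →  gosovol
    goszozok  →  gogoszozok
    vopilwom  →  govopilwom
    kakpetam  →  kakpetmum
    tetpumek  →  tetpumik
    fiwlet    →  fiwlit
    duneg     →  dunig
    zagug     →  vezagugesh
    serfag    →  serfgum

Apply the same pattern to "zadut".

linum and vopilwom both end in -m yet inflect differently (velinumesh, govopilwom), so the final letter is not what conditions the rule; the last vowel is.
"zadut" has last vowel 'u'. The stems whose last vowel is 'u' (linum → velinumesh, zagug → vezagugesh, pudlug → vepudlugesh) add ve- … -esh around the stem.
So zadut → vezadutesh.

vezadutesh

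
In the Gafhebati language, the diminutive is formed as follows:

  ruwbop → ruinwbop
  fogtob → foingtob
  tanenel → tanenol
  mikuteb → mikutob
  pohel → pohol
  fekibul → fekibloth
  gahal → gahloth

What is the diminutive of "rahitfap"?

rahitfpoth

fogtob and mikuteb both end in -b yet inflect differently (foingtob, mikutob), so the final letter is not what conditions the rule; the last vowel is.
"rahitfap" has last vowel 'a'. The one such stem in the data (gahal → gahloth) deletes the last vowel and adds -oth (as does fekibul), so the same rule applies.
The other patterns: stems whose last vowel is 'o' insert -in- after the first vowel; stems whose last vowel is 'e' change the last vowel to 'o'.
So rahitfap → rahitfpoth.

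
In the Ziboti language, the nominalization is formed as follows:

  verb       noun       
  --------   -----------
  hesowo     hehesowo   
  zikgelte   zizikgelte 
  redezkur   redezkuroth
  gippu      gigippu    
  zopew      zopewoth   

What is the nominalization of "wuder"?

wuderoth

zikgelte and zopew both have last vowel 'e' yet inflect differently (zizikgelte, zopewoth), so the last vowel is not what conditions the rule; whether the stem ends in a vowel or a consonant is.
"wuder" ends in a consonant. The stems ending in a consonant (zopew → zopewoth, redezkur → redezkuroth) add -oth.
The other pattern: stems ending in a vowel repeat the first consonant+vowel as a prefix.
So wuder → wuderoth.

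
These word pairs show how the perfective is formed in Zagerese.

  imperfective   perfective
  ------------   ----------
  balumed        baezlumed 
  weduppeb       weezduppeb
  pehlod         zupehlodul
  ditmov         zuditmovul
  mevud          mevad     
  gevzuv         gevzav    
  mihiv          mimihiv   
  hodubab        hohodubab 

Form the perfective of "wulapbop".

balumed and pehlod both end in -d yet inflect differently (baezlumed, zupehlodul), so the final letter is not what conditions the rule; the last vowel is.
"wulapbop" has last vowel 'o'. The stems whose last vowel is 'o' (pehlod → zupehlodul, ditmov → zuditmovul) add zu- … -ul around the stem.
So wulapbop → zuwulapbopul.

zuwulapbopul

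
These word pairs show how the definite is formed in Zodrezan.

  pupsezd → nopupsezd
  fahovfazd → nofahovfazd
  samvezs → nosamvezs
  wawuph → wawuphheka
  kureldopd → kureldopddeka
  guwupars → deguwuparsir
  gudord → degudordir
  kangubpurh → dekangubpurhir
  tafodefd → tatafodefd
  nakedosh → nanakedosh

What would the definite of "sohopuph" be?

sohopuphheka

pupsezd and kureldopd both end in -d yet inflect differently (nopupsezd, kureldopddeka), so the final letter is not what conditions the rule; the second-to-last letter is.
"sohopuph" has second-to-last letter 'p'. The stems whose second-to-last letter is 'p' (wawuph → wawuphheka, kureldopd → kureldopddeka) double the final consonant and add -eka.
So sohopuph → sohopuphheka.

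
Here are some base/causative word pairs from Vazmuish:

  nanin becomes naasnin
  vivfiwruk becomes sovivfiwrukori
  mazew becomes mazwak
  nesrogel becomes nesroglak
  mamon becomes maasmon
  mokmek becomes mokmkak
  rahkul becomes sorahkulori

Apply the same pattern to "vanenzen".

vivfiwruk and mokmek both end in -k yet inflect differently (sovivfiwrukori, mokmkak), so the final letter is not what conditions the rule; the last vowel is.
"vanenzen" has last vowel 'e'. The stems whose last vowel is 'e' (mazew → mazwak, mokmek → mokmkak, nesrogel → nesroglak) delete the last vowel and add -ak.
So vanenzen → vanenznak.

vanenznak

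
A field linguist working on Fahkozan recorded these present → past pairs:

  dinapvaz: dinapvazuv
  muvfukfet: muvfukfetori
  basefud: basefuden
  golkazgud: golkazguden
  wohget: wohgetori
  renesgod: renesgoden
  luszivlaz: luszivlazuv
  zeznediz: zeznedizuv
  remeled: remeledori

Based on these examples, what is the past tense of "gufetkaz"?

basefud and remeled both end in -d yet inflect differently (basefuden, remeledori), so the final letter is not what conditions the rule; the last vowel is.
"gufetkaz" has last vowel 'a'. The stems whose last vowel is 'a' (luszivlaz → luszivlazuv, dinapvaz → dinapvazuv) add -uv.
The other patterns: stems whose last vowel is 'o' or 'u' add -en; stems whose last vowel is 'e' add -ori.
So gufetkaz → gufetkazuv.

gufetkazuv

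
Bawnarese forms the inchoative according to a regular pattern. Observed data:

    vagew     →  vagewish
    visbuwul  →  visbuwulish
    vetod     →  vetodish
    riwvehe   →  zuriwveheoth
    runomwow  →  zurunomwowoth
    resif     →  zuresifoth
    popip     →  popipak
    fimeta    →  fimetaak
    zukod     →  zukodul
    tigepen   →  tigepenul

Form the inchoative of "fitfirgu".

fitfirguak

"fitfirgu" begins with f-. The one such stem in the data (fimeta → fimetaak) adds -ak, so the same rule applies.
The other patterns: stems beginning with v- add -ish; stems beginning with r- add zu- … -oth around the stem; stems beginning with t- or z- add -ul.
So fitfirgu → fitfirguak.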